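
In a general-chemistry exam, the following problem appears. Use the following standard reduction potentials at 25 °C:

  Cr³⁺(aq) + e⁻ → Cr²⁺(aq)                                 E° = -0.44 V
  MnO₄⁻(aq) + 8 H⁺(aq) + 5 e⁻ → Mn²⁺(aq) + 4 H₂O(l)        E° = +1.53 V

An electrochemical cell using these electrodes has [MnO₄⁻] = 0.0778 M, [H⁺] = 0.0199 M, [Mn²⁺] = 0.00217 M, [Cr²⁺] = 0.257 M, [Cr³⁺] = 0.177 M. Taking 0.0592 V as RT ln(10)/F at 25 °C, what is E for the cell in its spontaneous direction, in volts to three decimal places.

MnO₄⁻/Mn²⁺ is the cathode (higher E°), Cr³⁺/Cr²⁺ the anode: E°cell = +1.53 − (-0.44) = +1.97 V, n = 5.
Overall: MnO₄⁻(aq) + 8 H⁺(aq) + 5 Cr²⁺(aq) → Mn²⁺(aq) + 4 H₂O(l) + 5 Cr³⁺(aq)
Q = [Mn²⁺]·[Cr³⁺]^5 / ([MnO₄⁻]·[H⁺]^8·[Cr²⁺]^5); log Q = 11.245.
E = E° − (0.0592/n) log Q = +1.97 − (0.0592/5)(11.245) = +1.837 V.

+1.837 V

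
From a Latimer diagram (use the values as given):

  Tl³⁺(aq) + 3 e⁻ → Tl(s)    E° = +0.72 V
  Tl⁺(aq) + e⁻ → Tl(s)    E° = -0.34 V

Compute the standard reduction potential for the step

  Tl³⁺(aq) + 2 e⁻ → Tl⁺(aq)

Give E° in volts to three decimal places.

+1.250 V

Sequential free energies add, so n₃E°₃ = n₁E°₁ + n₂E°₂.
With n₃ = 3, and the known step contributing 1×(-0.34) V, the unknown satisfies 2·E° = 3×(+0.72) − 1×(-0.34) = +2.500.
E° = +2.500 / 2 = +1.250 V.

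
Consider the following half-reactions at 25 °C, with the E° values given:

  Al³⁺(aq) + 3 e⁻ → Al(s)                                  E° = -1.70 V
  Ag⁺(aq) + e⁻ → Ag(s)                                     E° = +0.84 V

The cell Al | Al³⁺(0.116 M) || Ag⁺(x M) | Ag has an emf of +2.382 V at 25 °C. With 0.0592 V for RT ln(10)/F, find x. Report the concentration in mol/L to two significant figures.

0.0010 M

Ag⁺/Ag is the cathode, Al³⁺/Al the anode: E°cell = +2.54 V, n = 3.
Overall reaction: 3 Ag⁺(aq) + Al(s) → 3 Ag(s) + Al³⁺(aq); Q = [Al³⁺]^1/[Ag⁺]^3.
From E = E° − (0.0592/n) log Q: log Q = (E° − E)·n/0.0592 = (+2.54 − (+2.382))·3/0.0592 = 8.0068.
So 3·log[Ag⁺] = 1·log(0.116) − log Q = -0.9355 − (8.0068) = -8.9423; log[Ag⁺] = -8.9423 / 3 = -2.9808; [Ag⁺] = 10^(-2.9808) ≈ 0.0010 M.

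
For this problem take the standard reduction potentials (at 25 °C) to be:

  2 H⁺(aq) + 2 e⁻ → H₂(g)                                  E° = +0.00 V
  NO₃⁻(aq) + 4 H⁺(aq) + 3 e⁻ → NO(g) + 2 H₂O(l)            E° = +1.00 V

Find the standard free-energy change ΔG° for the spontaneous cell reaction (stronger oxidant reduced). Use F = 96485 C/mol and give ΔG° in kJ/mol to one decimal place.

-578.9 kJ/mol

NO₃⁻/NO (E° = +1.00 V) is the cathode; H⁺/H₂ (E° = +0.00 V) is the anode, so E°cell = +1.00 V.
Balancing electrons gives n = 6 (lcm of 3 and 2).
ΔG° = −nFE° = −(6)(96485)(+1.00) = -578,910 J = -578.9 kJ/mol.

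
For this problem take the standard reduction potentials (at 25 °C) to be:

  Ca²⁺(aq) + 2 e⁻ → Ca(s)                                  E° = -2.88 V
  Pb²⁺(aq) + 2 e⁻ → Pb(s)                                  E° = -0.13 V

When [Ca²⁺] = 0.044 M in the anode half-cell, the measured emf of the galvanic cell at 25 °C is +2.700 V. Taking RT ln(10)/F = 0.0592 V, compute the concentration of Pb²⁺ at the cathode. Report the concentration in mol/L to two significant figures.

Pb²⁺/Pb is the cathode, Ca²⁺/Ca the anode: E°cell = +2.75 V, n = 2.
Overall reaction: Pb²⁺(aq) + Ca(s) → Pb(s) + Ca²⁺(aq); Q = [Ca²⁺]^1/[Pb²⁺]^1.
From E = E° − (0.0592/n) log Q: log Q = (E° − E)·n/0.0592 = (+2.75 − (+2.700))·2/0.0592 = 1.6892.
So 1·log[Pb²⁺] = 1·log(0.044) − log Q = -1.3565 − (1.6892) = -3.0457; [Pb²⁺] = 10^(-3.0457) ≈ 0.00090 M.

0.00090 M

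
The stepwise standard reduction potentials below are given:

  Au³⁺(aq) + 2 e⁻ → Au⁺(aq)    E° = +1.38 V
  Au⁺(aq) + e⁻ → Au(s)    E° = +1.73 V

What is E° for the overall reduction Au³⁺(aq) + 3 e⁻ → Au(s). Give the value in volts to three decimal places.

Since ΔG° = −nFE° is additive over sequential reductions, n₃E°₃ = n₁E°₁ + n₂E°₂.
E°₃ = (2×+1.38 + 1×+1.73) / 3 = (+4.490) / 3 = +1.497 V.

+1.497 V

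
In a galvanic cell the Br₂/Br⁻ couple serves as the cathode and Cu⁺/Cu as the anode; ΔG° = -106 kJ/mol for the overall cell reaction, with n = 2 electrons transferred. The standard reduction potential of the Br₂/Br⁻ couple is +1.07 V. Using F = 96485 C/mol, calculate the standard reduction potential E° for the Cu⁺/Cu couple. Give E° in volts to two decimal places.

+0.52 V

E°cell = −ΔG°/(nF) = −(-106×10³)/((2)(96485)) = +0.549 V.
Since Br₂/Br⁻ is the cathode and Cu⁺/Cu the anode, E°cell = E°(Br₂/Br⁻) − E°(Cu⁺/Cu).
So E°(Cu⁺/Cu) = E°(Br₂/Br⁻) − E°cell = (+1.07) − (+0.549) = +0.52 V.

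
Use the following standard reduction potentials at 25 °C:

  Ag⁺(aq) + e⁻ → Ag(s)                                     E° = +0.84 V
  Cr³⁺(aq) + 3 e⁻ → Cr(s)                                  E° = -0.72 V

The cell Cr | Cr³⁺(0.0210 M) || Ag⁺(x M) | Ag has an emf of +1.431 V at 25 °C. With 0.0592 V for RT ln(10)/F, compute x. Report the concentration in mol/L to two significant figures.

0.0018 M

Ag⁺/Ag is the cathode, Cr³⁺/Cr the anode: E°cell = +1.56 V, n = 3.
Overall reaction: 3 Ag⁺(aq) + Cr(s) → 3 Ag(s) + Cr³⁺(aq); Q = [Cr³⁺]^1/[Ag⁺]^3.
From E = E° − (0.0592/n) log Q: log Q = (E° − E)·n/0.0592 = (+1.56 − (+1.431))·3/0.0592 = 6.5372.
So 3·log[Ag⁺] = 1·log(0.021) − log Q = -1.6778 − (6.5372) = -8.2150; log[Ag⁺] = -8.2150 / 3 = -2.7383; [Ag⁺] = 10^(-2.7383) ≈ 0.0018 M.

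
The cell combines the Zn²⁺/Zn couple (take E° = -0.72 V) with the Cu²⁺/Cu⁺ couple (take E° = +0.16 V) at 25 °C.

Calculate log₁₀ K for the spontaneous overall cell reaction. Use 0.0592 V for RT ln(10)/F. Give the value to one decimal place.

29.7

Cathode: Cu²⁺/Cu⁺; anode: Zn²⁺/Zn. E°cell = +0.88 V, n = 2.
log K = nE°cell / 0.0592 = (2)(+0.88) / 0.0592 = 29.7.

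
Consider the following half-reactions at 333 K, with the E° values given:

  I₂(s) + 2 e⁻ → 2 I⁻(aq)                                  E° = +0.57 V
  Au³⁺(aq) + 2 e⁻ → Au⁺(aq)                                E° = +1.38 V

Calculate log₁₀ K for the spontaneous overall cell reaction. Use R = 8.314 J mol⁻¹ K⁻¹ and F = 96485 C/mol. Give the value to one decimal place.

24.5

Cathode: Au³⁺/Au⁺; anode: I₂/I⁻. E°cell = (+1.38) − (+0.57) = +0.81 V, with n = 2.
ΔG° = −nFE° = −RT ln K, so ln K = nFE°/(RT) = (2)(96485)(+0.81) / ((8.314)(333)) = 56.457.
log₁₀ K = 56.457 / ln 10 = 24.5.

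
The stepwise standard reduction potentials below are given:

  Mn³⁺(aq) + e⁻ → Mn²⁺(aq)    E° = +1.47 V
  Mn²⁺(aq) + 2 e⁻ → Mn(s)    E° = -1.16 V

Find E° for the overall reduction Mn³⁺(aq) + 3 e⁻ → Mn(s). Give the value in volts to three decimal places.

Since ΔG° = −nFE° is additive over sequential reductions, n₃E°₃ = n₁E°₁ + n₂E°₂.
E°₃ = (1×+1.47 + 2×-1.16) / 3 = (-0.850) / 3 = -0.283 V.

-0.283 V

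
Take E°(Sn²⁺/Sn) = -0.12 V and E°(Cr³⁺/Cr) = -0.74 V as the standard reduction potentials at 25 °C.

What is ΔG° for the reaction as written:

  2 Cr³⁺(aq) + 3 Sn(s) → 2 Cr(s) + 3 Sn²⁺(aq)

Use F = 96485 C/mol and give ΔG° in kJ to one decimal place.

As written, Cr³⁺/Cr is reduced (cathode) and Sn²⁺/Sn is oxidised (anode), so E°cell = (-0.74) − (-0.12) = -0.62 V.
Balancing electrons gives n = 6.
ΔG° = −nFE° = −(6)(96485)(-0.62) = 358,924 J = +358.9 kJ.

+358.9 kJ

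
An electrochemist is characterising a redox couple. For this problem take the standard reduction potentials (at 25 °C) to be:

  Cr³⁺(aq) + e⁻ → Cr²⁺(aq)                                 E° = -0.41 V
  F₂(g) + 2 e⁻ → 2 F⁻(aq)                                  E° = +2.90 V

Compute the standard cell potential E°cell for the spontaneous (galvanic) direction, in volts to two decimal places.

+3.31 V

The F₂/F⁻ couple has the higher reduction potential, so it is the cathode; Cr³⁺/Cr²⁺ is oxidised at the anode.
E°cell = E°(cathode) − E°(anode) = (+2.90) − (-0.41) = +3.31 V.
Since E°cell > 0, the reaction is spontaneous under standard conditions.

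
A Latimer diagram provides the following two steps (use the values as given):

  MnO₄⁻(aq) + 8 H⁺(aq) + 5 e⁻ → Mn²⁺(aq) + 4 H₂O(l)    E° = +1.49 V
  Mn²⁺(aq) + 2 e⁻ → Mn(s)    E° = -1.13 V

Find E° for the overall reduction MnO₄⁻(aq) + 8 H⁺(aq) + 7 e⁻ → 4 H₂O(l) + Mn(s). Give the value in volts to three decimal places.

+0.741 V

Adding the free-energy changes (−nFE°) of the two steps gives −n₃FE°₃ = −n₁FE°₁ − n₂FE°₂.
E°₃ = (5×+1.49 + 2×-1.13) / 7 = (+5.190) / 7 = +0.741 V.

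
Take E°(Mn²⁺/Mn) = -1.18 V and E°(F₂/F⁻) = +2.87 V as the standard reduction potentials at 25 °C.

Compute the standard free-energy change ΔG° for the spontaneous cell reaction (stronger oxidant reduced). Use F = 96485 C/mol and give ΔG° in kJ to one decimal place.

F₂/F⁻ (E° = +2.87 V) is the cathode; Mn²⁺/Mn (E° = -1.18 V) is the anode, so E°cell = +4.05 V.
Balancing electrons gives n = 2 (lcm of 2 and 2).
ΔG° = −nFE° = −(2)(96485)(+4.05) = -781,528 J = -781.5 kJ.

-781.5 kJ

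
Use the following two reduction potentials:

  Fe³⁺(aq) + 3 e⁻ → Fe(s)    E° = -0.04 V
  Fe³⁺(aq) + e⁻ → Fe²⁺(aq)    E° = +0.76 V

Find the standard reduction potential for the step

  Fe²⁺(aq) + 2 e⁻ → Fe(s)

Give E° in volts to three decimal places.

-0.440 V

Sequential free energies add, so n₃E°₃ = n₁E°₁ + n₂E°₂.
With n₃ = 3, and the known step contributing 1×(+0.76) V, the unknown satisfies 2·E° = 3×(-0.04) − 1×(+0.76) = -0.880.
E° = -0.880 / 2 = -0.440 V.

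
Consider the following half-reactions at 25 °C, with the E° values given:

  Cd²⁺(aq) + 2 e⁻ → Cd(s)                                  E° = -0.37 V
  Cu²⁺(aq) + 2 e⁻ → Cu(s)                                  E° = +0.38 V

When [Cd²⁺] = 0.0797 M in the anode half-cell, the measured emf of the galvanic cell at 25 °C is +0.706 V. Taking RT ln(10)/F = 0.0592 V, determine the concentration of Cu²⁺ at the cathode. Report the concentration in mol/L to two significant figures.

Cu²⁺/Cu is the cathode, Cd²⁺/Cd the anode: E°cell = +0.75 V, n = 2.
Overall reaction: Cu²⁺(aq) + Cd(s) → Cu(s) + Cd²⁺(aq); Q = [Cd²⁺]^1/[Cu²⁺]^1.
From E = E° − (0.0592/n) log Q: log Q = (E° − E)·n/0.0592 = (+0.75 − (+0.706))·2/0.0592 = 1.4865.
So 1·log[Cu²⁺] = 1·log(0.0797) − log Q = -1.0985 − (1.4865) = -2.5850; [Cu²⁺] = 10^(-2.5850) ≈ 0.0026 M.

0.0026 M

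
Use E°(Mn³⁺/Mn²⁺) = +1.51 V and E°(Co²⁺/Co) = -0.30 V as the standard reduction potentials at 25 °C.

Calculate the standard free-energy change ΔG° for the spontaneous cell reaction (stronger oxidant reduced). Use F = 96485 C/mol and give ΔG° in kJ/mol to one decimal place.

Mn³⁺/Mn²⁺ (E° = +1.51 V) is the cathode; Co²⁺/Co (E° = -0.30 V) is the anode, so E°cell = +1.81 V.
Balancing electrons gives n = 2 (lcm of 1 and 2).
ΔG° = −nFE° = −(2)(96485)(+1.81) = -349,276 J = -349.3 kJ/mol.

-349.3 kJ/mol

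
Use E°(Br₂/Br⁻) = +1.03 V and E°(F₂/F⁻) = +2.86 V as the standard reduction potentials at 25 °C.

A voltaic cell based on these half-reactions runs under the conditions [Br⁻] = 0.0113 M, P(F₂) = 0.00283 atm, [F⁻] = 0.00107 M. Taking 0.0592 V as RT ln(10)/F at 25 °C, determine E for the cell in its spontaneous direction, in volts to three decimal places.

+1.815 V

F₂/F⁻ is the cathode (higher E°), Br₂/Br⁻ the anode: E°cell = +2.86 − (+1.03) = +1.83 V, n = 2.
Overall: F₂(g) + 2 Br⁻(aq) → 2 F⁻(aq) + Br₂(l)
Q = [F⁻]^2 / (P(F₂)·[Br⁻]^2); log Q = 0.501.
E = E° − (0.0592/n) log Q = +1.83 − (0.0592/2)(0.501) = +1.815 V.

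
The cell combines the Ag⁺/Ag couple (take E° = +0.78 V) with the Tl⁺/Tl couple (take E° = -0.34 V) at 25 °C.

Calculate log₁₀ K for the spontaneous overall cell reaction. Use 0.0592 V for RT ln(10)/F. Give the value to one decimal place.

Cathode: Ag⁺/Ag; anode: Tl⁺/Tl. E°cell = +1.12 V, n = 1.
log K = nE°cell / 0.0592 = (1)(+1.12) / 0.0592 = 18.9.

18.9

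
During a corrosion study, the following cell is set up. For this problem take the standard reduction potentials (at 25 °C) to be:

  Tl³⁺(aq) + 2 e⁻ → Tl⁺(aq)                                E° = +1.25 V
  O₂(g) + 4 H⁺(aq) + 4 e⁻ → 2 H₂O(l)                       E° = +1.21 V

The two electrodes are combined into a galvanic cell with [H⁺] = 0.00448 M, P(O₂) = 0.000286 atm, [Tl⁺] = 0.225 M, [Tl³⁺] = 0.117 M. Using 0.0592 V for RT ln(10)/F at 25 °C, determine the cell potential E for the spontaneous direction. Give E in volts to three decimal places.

+0.223 V

Tl³⁺/Tl⁺ is the cathode (higher E°), O₂/H₂O the anode: E°cell = +1.25 − (+1.21) = +0.04 V, n = 4.
Overall: 2 Tl³⁺(aq) + 2 H₂O(l) → 2 Tl⁺(aq) + O₂(g) + 4 H⁺(aq)
Q = [Tl⁺]^2·P(O₂)·[H⁺]^4 / ([Tl³⁺]^2); log Q = -12.371.
E = E° − (0.0592/n) log Q = +0.04 − (0.0592/4)(-12.371) = +0.223 V.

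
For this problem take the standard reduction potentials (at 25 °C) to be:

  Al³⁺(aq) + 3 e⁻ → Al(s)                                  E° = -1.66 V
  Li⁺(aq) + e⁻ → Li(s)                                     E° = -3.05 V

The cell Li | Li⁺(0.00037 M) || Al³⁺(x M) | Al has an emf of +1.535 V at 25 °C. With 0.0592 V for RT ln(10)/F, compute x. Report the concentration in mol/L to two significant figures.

0.0011 M

Al³⁺/Al is the cathode, Li⁺/Li the anode: E°cell = +1.39 V, n = 3.
Overall reaction: Al³⁺(aq) + 3 Li(s) → Al(s) + 3 Li⁺(aq); Q = [Li⁺]^3/[Al³⁺]^1.
From E = E° − (0.0592/n) log Q: log Q = (E° − E)·n/0.0592 = (+1.39 − (+1.535))·3/0.0592 = -7.3480.
So 1·log[Al³⁺] = 3·log(0.00037) − log Q = -10.2954 − (-7.3480) = -2.9474; [Al³⁺] = 10^(-2.9474) ≈ 0.0011 M.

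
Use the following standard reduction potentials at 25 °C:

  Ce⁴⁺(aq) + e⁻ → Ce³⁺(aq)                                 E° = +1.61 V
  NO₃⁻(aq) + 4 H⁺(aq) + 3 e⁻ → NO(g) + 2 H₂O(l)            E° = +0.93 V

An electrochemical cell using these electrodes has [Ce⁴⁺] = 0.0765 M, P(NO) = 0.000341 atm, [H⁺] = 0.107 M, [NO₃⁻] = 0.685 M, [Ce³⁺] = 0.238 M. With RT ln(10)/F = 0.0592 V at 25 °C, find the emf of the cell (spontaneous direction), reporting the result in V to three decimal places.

Ce⁴⁺/Ce³⁺ is the cathode (higher E°), NO₃⁻/NO the anode: E°cell = +1.61 − (+0.93) = +0.68 V, n = 3.
Overall: 3 Ce⁴⁺(aq) + NO(g) + 2 H₂O(l) → 3 Ce³⁺(aq) + NO₃⁻(aq) + 4 H⁺(aq)
Q = [Ce³⁺]^3·[NO₃⁻]·[H⁺]^4 / ([Ce⁴⁺]^3·P(NO)); log Q = 0.899.
E = E° − (0.0592/n) log Q = +0.68 − (0.0592/3)(0.899) = +0.662 V.

+0.662 V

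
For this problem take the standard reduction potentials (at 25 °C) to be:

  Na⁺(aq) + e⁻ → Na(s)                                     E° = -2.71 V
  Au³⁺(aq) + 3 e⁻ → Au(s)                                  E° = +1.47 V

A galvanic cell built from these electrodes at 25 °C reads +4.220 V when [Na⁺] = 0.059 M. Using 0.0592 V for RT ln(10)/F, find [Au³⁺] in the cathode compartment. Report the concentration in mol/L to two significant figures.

Au³⁺/Au is the cathode, Na⁺/Na the anode: E°cell = +4.18 V, n = 3.
Overall reaction: Au³⁺(aq) + 3 Na(s) → Au(s) + 3 Na⁺(aq); Q = [Na⁺]^3/[Au³⁺]^1.
From E = E° − (0.0592/n) log Q: log Q = (E° − E)·n/0.0592 = (+4.18 − (+4.220))·3/0.0592 = -2.0270.
So 1·log[Au³⁺] = 3·log(0.059) − log Q = -3.6874 − (-2.0270) = -1.6604; [Au³⁺] = 10^(-1.6604) ≈ 0.022 M.

0.022 M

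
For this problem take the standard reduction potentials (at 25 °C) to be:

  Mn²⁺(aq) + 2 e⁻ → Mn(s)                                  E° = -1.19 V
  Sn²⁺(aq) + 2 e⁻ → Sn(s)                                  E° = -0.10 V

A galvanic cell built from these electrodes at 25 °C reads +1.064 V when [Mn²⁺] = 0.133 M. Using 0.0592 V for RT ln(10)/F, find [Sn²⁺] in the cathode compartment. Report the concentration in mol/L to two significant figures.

0.018 M

Sn²⁺/Sn is the cathode, Mn²⁺/Mn the anode: E°cell = +1.09 V, n = 2.
Overall reaction: Sn²⁺(aq) + Mn(s) → Sn(s) + Mn²⁺(aq); Q = [Mn²⁺]^1/[Sn²⁺]^1.
From E = E° − (0.0592/n) log Q: log Q = (E° − E)·n/0.0592 = (+1.09 − (+1.064))·2/0.0592 = 0.8784.
So 1·log[Sn²⁺] = 1·log(0.133) − log Q = -0.8761 − (0.8784) = -1.7545; [Sn²⁺] = 10^(-1.7545) ≈ 0.018 M.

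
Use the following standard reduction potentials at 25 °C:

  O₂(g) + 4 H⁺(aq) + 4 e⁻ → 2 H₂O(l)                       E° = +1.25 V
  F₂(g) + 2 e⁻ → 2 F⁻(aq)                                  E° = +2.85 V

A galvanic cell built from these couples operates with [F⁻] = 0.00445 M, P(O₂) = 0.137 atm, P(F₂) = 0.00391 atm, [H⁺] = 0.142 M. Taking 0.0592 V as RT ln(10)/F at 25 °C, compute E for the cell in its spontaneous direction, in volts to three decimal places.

+1.731 V

F₂/F⁻ is the cathode (higher E°), O₂/H₂O the anode: E°cell = +2.85 − (+1.25) = +1.60 V, n = 4.
Overall: 2 F₂(g) + 2 H₂O(l) → 4 F⁻(aq) + O₂(g) + 4 H⁺(aq)
Q = [F⁻]^4·P(O₂)·[H⁺]^4 / (P(F₂)^2); log Q = -8.845.
E = E° − (0.0592/n) log Q = +1.60 − (0.0592/4)(-8.845) = +1.731 V.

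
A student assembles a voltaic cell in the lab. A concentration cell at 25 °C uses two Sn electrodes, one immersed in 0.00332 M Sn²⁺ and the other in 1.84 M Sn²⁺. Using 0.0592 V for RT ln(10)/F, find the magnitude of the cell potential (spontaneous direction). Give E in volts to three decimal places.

For a concentration cell E°cell = 0. The 1.84 M side is the cathode (reduction is favoured where [Sn²⁺] is higher).
With n = 2, E = −(0.0592/2) log([Sn²⁺]ₐₙ/[Sn²⁺]꜀ₐₜ) = −(0.0592/2) log(0.00332/1.84) = −(0.0592/2)(-2.744) = +0.081 V.

+0.081 V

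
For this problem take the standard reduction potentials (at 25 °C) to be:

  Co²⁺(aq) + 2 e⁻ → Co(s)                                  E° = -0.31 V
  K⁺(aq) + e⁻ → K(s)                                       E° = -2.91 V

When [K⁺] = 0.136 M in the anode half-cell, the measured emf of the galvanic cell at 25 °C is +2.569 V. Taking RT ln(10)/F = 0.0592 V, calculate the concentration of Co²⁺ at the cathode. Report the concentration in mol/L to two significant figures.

Co²⁺/Co is the cathode, K⁺/K the anode: E°cell = +2.60 V, n = 2.
Overall reaction: Co²⁺(aq) + 2 K(s) → Co(s) + 2 K⁺(aq); Q = [K⁺]^2/[Co²⁺]^1.
From E = E° − (0.0592/n) log Q: log Q = (E° − E)·n/0.0592 = (+2.60 − (+2.569))·2/0.0592 = 1.0473.
So 1·log[Co²⁺] = 2·log(0.136) − log Q = -1.7329 − (1.0473) = -2.7802; [Co²⁺] = 10^(-2.7802) ≈ 0.0017 M.

0.0017 M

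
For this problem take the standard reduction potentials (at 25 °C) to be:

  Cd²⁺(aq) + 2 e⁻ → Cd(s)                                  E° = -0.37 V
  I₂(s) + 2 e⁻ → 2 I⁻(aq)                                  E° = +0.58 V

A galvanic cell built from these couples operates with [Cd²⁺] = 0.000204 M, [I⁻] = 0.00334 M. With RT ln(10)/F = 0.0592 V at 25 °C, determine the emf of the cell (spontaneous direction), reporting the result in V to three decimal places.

I₂/I⁻ is the cathode (higher E°), Cd²⁺/Cd the anode: E°cell = +0.58 − (-0.37) = +0.95 V, n = 2.
Overall: I₂(s) + Cd(s) → 2 I⁻(aq) + Cd²⁺(aq)
Q = [I⁻]^2·[Cd²⁺]; log Q = -8.643.
E = E° − (0.0592/n) log Q = +0.95 − (0.0592/2)(-8.643) = +1.206 V.

+1.206 V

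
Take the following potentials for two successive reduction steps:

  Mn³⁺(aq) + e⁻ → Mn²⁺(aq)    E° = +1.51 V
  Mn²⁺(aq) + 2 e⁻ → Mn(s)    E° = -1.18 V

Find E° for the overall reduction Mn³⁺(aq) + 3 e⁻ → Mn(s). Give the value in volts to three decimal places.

Standard free energies of sequential steps add: ΔG°₃ = ΔG°₁ + ΔG°₂, so n₃E°₃ = n₁E°₁ + n₂E°₂.
E°₃ = (1×+1.51 + 2×-1.18) / 3 = (-0.850) / 3 = -0.283 V.

-0.283 V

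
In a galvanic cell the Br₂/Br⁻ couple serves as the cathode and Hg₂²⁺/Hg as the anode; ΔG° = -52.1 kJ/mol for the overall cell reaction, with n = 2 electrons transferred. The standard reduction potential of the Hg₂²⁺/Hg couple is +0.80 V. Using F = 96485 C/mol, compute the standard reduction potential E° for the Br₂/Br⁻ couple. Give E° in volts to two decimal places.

+1.07 V

E°cell = −ΔG°/(nF) = −(-52.1×10³)/((2)(96485)) = +0.270 V.
Since Br₂/Br⁻ is the cathode and Hg₂²⁺/Hg the anode, E°cell = E°(Br₂/Br⁻) − E°(Hg₂²⁺/Hg).
So E°(Br₂/Br⁻) = E°cell + E°(Hg₂²⁺/Hg) = +0.270 + (+0.80) = +1.07 V.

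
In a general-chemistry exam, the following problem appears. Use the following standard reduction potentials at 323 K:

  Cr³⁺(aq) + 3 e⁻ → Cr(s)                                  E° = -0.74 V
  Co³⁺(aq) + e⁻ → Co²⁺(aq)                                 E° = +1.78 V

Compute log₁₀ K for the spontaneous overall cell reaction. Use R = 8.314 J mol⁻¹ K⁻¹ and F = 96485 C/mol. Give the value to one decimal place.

Cathode: Co³⁺/Co²⁺; anode: Cr³⁺/Cr. E°cell = (+1.78) − (-0.74) = +2.52 V, with n = 3.
ΔG° = −nFE° = −RT ln K, so ln K = nFE°/(RT) = (3)(96485)(+2.52) / ((8.314)(323)) = 271.625.
log₁₀ K = 271.625 / ln 10 = 118.0.

118.0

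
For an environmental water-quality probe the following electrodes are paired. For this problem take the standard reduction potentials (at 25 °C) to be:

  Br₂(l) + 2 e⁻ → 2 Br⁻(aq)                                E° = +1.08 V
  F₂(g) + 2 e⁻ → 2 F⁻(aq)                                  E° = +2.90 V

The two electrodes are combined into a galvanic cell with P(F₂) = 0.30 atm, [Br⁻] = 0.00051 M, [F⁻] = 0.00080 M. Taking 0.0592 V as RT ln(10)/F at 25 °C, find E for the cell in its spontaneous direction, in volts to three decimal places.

+1.793 V

F₂/F⁻ is the cathode (higher E°), Br₂/Br⁻ the anode: E°cell = +2.90 − (+1.08) = +1.82 V, n = 2.
Overall: F₂(g) + 2 Br⁻(aq) → 2 F⁻(aq) + Br₂(l)
Q = [F⁻]^2 / (P(F₂)·[Br⁻]^2); log Q = 0.914.
E = E° − (0.0592/n) log Q = +1.82 − (0.0592/2)(0.914) = +1.793 V.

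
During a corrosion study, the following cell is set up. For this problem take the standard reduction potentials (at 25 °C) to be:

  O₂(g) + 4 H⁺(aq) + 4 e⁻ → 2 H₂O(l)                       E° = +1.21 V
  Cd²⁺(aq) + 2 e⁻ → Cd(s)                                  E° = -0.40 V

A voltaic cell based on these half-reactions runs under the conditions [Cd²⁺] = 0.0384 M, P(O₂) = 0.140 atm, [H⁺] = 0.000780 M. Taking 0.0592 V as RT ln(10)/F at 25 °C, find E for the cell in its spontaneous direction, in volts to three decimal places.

+1.455 V

O₂/H₂O is the cathode (higher E°), Cd²⁺/Cd the anode: E°cell = +1.21 − (-0.40) = +1.61 V, n = 4.
Overall: O₂(g) + 4 H⁺(aq) + 2 Cd(s) → 2 H₂O(l) + 2 Cd²⁺(aq)
Q = [Cd²⁺]^2 / (P(O₂)·[H⁺]^4); log Q = 10.454.
E = E° − (0.0592/n) log Q = +1.61 − (0.0592/4)(10.454) = +1.455 V.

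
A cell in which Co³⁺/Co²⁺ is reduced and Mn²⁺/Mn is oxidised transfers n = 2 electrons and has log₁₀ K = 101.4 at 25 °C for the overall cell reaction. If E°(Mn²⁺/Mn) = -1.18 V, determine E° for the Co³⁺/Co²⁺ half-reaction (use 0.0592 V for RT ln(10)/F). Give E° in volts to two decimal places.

+1.82 V

E°cell = (0.0592/n)·log K = (0.0592/2)(101.4) = +3.001 V.
Since Co³⁺/Co²⁺ is the cathode and Mn²⁺/Mn the anode, E°cell = E°(Co³⁺/Co²⁺) − E°(Mn²⁺/Mn).
So E°(Co³⁺/Co²⁺) = E°cell + E°(Mn²⁺/Mn) = +3.001 + (-1.18) = +1.82 V.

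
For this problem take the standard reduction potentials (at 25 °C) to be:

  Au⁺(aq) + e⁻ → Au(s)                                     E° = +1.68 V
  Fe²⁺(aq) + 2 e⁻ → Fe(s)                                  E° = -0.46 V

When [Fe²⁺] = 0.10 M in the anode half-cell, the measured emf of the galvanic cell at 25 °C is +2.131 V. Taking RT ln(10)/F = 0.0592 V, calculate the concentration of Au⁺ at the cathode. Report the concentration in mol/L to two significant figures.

Au⁺/Au is the cathode, Fe²⁺/Fe the anode: E°cell = +2.14 V, n = 2.
Overall reaction: 2 Au⁺(aq) + Fe(s) → 2 Au(s) + Fe²⁺(aq); Q = [Fe²⁺]^1/[Au⁺]^2.
From E = E° − (0.0592/n) log Q: log Q = (E° − E)·n/0.0592 = (+2.14 − (+2.131))·2/0.0592 = 0.3041.
So 2·log[Au⁺] = 1·log(0.1) − log Q = -1.0000 − (0.3041) = -1.3041; log[Au⁺] = -1.3041 / 2 = -0.6521; [Au⁺] = 10^(-0.6521) ≈ 0.22 M.

0.22 M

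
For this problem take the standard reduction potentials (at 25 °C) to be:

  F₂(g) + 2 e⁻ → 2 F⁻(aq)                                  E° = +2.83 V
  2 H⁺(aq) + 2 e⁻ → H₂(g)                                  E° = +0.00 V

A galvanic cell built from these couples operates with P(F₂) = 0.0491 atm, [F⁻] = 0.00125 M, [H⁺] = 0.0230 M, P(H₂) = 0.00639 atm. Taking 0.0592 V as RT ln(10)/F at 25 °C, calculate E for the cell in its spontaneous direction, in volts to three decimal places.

+2.995 V

F₂/F⁻ is the cathode (higher E°), H⁺/H₂ the anode: E°cell = +2.83 − (+0.00) = +2.83 V, n = 2.
Overall: F₂(g) + H₂(g) → 2 F⁻(aq) + 2 H⁺(aq)
Q = [F⁻]^2·[H⁺]^2 / (P(F₂)·P(H₂)); log Q = -5.579.
E = E° − (0.0592/n) log Q = +2.83 − (0.0592/2)(-5.579) = +2.995 V.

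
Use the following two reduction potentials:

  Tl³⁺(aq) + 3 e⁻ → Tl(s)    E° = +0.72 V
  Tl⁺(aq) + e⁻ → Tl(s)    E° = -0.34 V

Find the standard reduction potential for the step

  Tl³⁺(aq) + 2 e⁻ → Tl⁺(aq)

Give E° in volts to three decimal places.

+1.250 V

Sequential free energies add, so n₃E°₃ = n₁E°₁ + n₂E°₂.
With n₃ = 3, and the known step contributing 1×(-0.34) V, the unknown satisfies 2·E° = 3×(+0.72) − 1×(-0.34) = +2.500.
E° = +2.500 / 2 = +1.250 V.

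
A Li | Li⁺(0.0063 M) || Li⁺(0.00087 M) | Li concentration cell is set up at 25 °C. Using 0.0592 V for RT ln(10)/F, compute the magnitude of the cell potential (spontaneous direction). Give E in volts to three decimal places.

+0.051 V

For a concentration cell E°cell = 0. The 0.0063 M side is the cathode (reduction is favoured where [Li⁺] is higher).
With n = 1, E = −(0.0592/1) log([Li⁺]ₐₙ/[Li⁺]꜀ₐₜ) = −(0.0592/1) log(0.00087/0.0063) = −(0.0592/1)(-0.860) = +0.051 V.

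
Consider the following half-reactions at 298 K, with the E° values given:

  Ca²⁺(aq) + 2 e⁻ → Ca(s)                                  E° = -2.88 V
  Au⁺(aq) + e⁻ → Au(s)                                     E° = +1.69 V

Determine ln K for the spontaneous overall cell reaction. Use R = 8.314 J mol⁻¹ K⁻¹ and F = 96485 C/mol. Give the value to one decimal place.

Cathode: Au⁺/Au; anode: Ca²⁺/Ca. E°cell = (+1.69) − (-2.88) = +4.57 V, with n = 2.
ΔG° = −nFE° = −RT ln K, so ln K = nFE°/(RT) = (2)(96485)(+4.57) / ((8.314)(298)) = 355.942.

355.9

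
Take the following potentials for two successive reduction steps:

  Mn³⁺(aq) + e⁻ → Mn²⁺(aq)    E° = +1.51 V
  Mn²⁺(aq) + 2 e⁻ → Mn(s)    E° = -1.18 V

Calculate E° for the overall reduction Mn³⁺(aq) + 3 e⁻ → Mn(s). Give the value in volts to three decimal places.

-0.283 V

Standard free energies of sequential steps add: ΔG°₃ = ΔG°₁ + ΔG°₂, so n₃E°₃ = n₁E°₁ + n₂E°₂.
E°₃ = (1×+1.51 + 2×-1.18) / 3 = (-0.850) / 3 = -0.283 V.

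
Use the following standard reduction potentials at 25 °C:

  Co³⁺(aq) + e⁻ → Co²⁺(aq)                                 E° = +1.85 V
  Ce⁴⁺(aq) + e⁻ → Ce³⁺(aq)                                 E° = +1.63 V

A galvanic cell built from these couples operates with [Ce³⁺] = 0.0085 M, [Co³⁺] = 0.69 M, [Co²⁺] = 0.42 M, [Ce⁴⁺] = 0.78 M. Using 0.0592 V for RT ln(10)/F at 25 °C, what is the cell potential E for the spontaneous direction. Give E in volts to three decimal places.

Co³⁺/Co²⁺ is the cathode (higher E°), Ce⁴⁺/Ce³⁺ the anode: E°cell = +1.85 − (+1.63) = +0.22 V, n = 1.
Overall: Co³⁺(aq) + Ce³⁺(aq) → Co²⁺(aq) + Ce⁴⁺(aq)
Q = [Co²⁺]·[Ce⁴⁺] / ([Co³⁺]·[Ce³⁺]); log Q = 1.747.
E = E° − (0.0592/n) log Q = +0.22 − (0.0592/1)(1.747) = +0.117 V.

+0.117 V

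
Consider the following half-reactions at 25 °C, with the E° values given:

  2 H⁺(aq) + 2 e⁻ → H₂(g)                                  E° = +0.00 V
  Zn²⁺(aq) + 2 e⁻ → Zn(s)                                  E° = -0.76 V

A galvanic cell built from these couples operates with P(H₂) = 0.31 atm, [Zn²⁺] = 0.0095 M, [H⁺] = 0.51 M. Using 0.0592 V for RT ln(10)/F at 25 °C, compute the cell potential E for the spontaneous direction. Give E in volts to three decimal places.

H⁺/H₂ is the cathode (higher E°), Zn²⁺/Zn the anode: E°cell = +0.00 − (-0.76) = +0.76 V, n = 2.
Overall: 2 H⁺(aq) + Zn(s) → H₂(g) + Zn²⁺(aq)
Q = P(H₂)·[Zn²⁺] / ([H⁺]^2); log Q = -1.946.
E = E° − (0.0592/n) log Q = +0.76 − (0.0592/2)(-1.946) = +0.818 V.

+0.818 V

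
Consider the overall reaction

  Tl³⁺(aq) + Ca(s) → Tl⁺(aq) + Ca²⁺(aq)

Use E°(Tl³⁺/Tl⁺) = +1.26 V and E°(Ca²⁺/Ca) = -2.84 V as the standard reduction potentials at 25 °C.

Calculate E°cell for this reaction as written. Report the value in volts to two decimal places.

+4.10 V

The Tl³⁺/Tl⁺ couple has the higher reduction potential, so it is the cathode; Ca²⁺/Ca is oxidised at the anode.
E°cell = E°(cathode) − E°(anode) = (+1.26) − (-2.84) = +4.10 V.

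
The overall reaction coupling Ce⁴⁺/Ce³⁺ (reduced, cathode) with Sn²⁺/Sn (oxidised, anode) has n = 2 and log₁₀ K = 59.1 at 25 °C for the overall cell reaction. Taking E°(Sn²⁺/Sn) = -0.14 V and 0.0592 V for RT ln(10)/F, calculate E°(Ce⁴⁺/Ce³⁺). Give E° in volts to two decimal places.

E°cell = (0.0592/n)·log K = (0.0592/2)(59.1) = +1.749 V.
Since Ce⁴⁺/Ce³⁺ is the cathode and Sn²⁺/Sn the anode, E°cell = E°(Ce⁴⁺/Ce³⁺) − E°(Sn²⁺/Sn).
So E°(Ce⁴⁺/Ce³⁺) = E°cell + E°(Sn²⁺/Sn) = +1.749 + (-0.14) = +1.61 V.

+1.61 V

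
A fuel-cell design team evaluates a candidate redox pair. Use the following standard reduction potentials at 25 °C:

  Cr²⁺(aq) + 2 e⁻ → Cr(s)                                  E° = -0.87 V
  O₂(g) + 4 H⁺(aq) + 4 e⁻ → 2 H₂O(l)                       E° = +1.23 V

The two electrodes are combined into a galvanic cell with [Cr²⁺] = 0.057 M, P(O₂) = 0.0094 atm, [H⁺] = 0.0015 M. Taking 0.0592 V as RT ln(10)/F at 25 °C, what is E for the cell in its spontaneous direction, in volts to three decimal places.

O₂/H₂O is the cathode (higher E°), Cr²⁺/Cr the anode: E°cell = +1.23 − (-0.87) = +2.10 V, n = 4.
Overall: O₂(g) + 4 H⁺(aq) + 2 Cr(s) → 2 H₂O(l) + 2 Cr²⁺(aq)
Q = [Cr²⁺]^2 / (P(O₂)·[H⁺]^4); log Q = 10.834.
E = E° − (0.0592/n) log Q = +2.10 − (0.0592/4)(10.834) = +1.940 V.

+1.940 V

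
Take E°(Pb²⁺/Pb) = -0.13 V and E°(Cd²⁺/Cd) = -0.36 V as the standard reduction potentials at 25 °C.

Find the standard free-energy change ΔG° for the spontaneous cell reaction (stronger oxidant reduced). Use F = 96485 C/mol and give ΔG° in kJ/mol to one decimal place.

-44.4 kJ/mol

Pb²⁺/Pb (E° = -0.13 V) is the cathode; Cd²⁺/Cd (E° = -0.36 V) is the anode, so E°cell = +0.23 V.
Balancing electrons gives n = 2 (lcm of 2 and 2).
ΔG° = −nFE° = −(2)(96485)(+0.23) = -44,383 J = -44.4 kJ/mol.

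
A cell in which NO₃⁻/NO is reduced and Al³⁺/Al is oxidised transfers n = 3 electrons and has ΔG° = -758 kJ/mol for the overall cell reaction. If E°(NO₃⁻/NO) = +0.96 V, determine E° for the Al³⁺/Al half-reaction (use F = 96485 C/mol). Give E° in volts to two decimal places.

-1.66 V

E°cell = −ΔG°/(nF) = −(-758×10³)/((3)(96485)) = +2.619 V.
Since NO₃⁻/NO is the cathode and Al³⁺/Al the anode, E°cell = E°(NO₃⁻/NO) − E°(Al³⁺/Al).
So E°(Al³⁺/Al) = E°(NO₃⁻/NO) − E°cell = (+0.96) − (+2.619) = -1.66 V.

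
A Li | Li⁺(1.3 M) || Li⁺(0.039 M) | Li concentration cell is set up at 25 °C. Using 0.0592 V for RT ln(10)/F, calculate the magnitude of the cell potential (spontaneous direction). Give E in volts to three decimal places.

For a concentration cell E°cell = 0. The 1.3 M side is the cathode (reduction is favoured where [Li⁺] is higher).
With n = 1, E = −(0.0592/1) log([Li⁺]ₐₙ/[Li⁺]꜀ₐₜ) = −(0.0592/1) log(0.039/1.3) = −(0.0592/1)(-1.523) = +0.090 V.

+0.090 V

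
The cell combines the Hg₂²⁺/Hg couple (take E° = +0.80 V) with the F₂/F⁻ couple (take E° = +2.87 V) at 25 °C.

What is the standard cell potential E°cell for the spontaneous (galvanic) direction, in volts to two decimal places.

+2.07 V

The F₂/F⁻ couple has the higher reduction potential, so it is the cathode; Hg₂²⁺/Hg is oxidised at the anode.
E°cell = E°(cathode) − E°(anode) = (+2.87) − (+0.80) = +2.07 V.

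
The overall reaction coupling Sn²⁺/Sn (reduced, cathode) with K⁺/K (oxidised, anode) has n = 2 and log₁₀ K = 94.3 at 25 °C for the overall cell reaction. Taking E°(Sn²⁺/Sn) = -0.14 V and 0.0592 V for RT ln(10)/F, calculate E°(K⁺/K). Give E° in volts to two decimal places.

E°cell = (0.0592/n)·log K = (0.0592/2)(94.3) = +2.791 V.
Since Sn²⁺/Sn is the cathode and K⁺/K the anode, E°cell = E°(Sn²⁺/Sn) − E°(K⁺/K).
So E°(K⁺/K) = E°(Sn²⁺/Sn) − E°cell = (-0.14) − (+2.791) = -2.93 V.

-2.93 V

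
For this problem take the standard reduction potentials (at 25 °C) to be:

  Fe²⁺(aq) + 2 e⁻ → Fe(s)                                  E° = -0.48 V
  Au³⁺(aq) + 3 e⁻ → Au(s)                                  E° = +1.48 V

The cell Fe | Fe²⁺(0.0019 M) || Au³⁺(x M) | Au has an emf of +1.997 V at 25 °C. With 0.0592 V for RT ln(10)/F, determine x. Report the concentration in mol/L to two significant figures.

0.0062 M

Au³⁺/Au is the cathode, Fe²⁺/Fe the anode: E°cell = +1.96 V, n = 6.
Overall reaction: 2 Au³⁺(aq) + 3 Fe(s) → 2 Au(s) + 3 Fe²⁺(aq); Q = [Fe²⁺]^3/[Au³⁺]^2.
From E = E° − (0.0592/n) log Q: log Q = (E° − E)·n/0.0592 = (+1.96 − (+1.997))·6/0.0592 = -3.7500.
So 2·log[Au³⁺] = 3·log(0.0019) − log Q = -8.1637 − (-3.7500) = -4.4137; log[Au³⁺] = -4.4137 / 2 = -2.2069; [Au³⁺] = 10^(-2.2069) ≈ 0.0062 M.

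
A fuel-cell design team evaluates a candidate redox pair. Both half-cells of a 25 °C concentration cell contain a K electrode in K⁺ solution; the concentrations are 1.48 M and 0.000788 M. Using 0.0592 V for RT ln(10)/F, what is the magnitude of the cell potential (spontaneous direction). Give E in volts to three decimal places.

+0.194 V

For a concentration cell E°cell = 0. The 1.48 M side is the cathode (reduction is favoured where [K⁺] is higher).
With n = 1, E = −(0.0592/1) log([K⁺]ₐₙ/[K⁺]꜀ₐₜ) = −(0.0592/1) log(0.000788/1.48) = −(0.0592/1)(-3.274) = +0.194 V.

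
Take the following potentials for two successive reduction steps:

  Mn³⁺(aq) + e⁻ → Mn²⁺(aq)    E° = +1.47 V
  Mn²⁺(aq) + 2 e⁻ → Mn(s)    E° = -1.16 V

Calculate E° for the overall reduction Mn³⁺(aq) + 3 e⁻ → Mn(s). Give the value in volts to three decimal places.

-0.283 V

Since ΔG° = −nFE° is additive over sequential reductions, n₃E°₃ = n₁E°₁ + n₂E°₂.
E°₃ = (1×+1.47 + 2×-1.16) / 3 = (-0.850) / 3 = -0.283 V.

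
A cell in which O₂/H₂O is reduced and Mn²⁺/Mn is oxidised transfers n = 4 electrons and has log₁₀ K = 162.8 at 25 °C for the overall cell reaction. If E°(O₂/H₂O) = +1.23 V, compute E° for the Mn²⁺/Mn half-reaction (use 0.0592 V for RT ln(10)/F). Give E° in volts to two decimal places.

E°cell = (0.0592/n)·log K = (0.0592/4)(162.8) = +2.409 V.
Since O₂/H₂O is the cathode and Mn²⁺/Mn the anode, E°cell = E°(O₂/H₂O) − E°(Mn²⁺/Mn).
So E°(Mn²⁺/Mn) = E°(O₂/H₂O) − E°cell = (+1.23) − (+2.409) = -1.18 V.

-1.18 V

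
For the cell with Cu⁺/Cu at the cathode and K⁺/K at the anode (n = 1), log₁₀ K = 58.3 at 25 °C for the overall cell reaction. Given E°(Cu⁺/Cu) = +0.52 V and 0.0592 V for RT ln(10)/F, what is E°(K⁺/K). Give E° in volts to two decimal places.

-2.93 V

E°cell = (0.0592/n)·log K = (0.0592/1)(58.3) = +3.451 V.
Since Cu⁺/Cu is the cathode and K⁺/K the anode, E°cell = E°(Cu⁺/Cu) − E°(K⁺/K).
So E°(K⁺/K) = E°(Cu⁺/Cu) − E°cell = (+0.52) − (+3.451) = -2.93 V.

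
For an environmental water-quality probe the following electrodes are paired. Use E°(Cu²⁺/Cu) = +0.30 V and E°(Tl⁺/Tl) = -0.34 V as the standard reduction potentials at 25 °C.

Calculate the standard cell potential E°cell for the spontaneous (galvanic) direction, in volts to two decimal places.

+0.64 V

The Cu²⁺/Cu couple has the higher reduction potential, so it is the cathode; Tl⁺/Tl is oxidised at the anode.
E°cell = E°(cathode) − E°(anode) = (+0.30) − (-0.34) = +0.64 V.
Since E°cell > 0, the reaction is spontaneous under standard conditions.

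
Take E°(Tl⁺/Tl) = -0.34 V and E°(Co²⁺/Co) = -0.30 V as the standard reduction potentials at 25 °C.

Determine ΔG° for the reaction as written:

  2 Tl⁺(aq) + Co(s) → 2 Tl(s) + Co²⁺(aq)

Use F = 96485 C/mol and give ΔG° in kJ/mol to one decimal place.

+7.7 kJ/mol

As written, Tl⁺/Tl is reduced (cathode) and Co²⁺/Co is oxidised (anode), so E°cell = (-0.34) − (-0.30) = -0.04 V.
Balancing electrons gives n = 2.
ΔG° = −nFE° = −(2)(96485)(-0.04) = 7,719 J = +7.7 kJ/mol.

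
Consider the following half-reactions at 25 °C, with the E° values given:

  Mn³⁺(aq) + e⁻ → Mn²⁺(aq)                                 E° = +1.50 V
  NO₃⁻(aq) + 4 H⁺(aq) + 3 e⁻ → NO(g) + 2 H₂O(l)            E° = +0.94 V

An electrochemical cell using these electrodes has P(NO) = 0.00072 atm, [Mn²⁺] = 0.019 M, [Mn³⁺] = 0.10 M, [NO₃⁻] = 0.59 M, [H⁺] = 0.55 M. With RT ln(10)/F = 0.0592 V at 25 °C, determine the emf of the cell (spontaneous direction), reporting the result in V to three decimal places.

Mn³⁺/Mn²⁺ is the cathode (higher E°), NO₃⁻/NO the anode: E°cell = +1.50 − (+0.94) = +0.56 V, n = 3.
Overall: 3 Mn³⁺(aq) + NO(g) + 2 H₂O(l) → 3 Mn²⁺(aq) + NO₃⁻(aq) + 4 H⁺(aq)
Q = [Mn²⁺]^3·[NO₃⁻]·[H⁺]^4 / ([Mn³⁺]^3·P(NO)); log Q = -0.289.
E = E° − (0.0592/n) log Q = +0.56 − (0.0592/3)(-0.289) = +0.566 V.

+0.566 V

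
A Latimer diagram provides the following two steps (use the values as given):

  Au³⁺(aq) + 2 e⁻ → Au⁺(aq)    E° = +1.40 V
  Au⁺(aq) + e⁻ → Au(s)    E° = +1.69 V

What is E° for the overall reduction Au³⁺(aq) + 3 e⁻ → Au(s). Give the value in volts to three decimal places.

Standard free energies of sequential steps add: ΔG°₃ = ΔG°₁ + ΔG°₂, so n₃E°₃ = n₁E°₁ + n₂E°₂.
E°₃ = (2×+1.40 + 1×+1.69) / 3 = (+4.490) / 3 = +1.497 V.

+1.497 V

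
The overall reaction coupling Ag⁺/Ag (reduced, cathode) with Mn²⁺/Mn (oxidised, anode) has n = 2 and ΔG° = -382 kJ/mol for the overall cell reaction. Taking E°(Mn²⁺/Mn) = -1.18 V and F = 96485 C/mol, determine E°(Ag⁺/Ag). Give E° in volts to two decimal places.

+0.80 V

E°cell = −ΔG°/(nF) = −(-382×10³)/((2)(96485)) = +1.980 V.
Since Ag⁺/Ag is the cathode and Mn²⁺/Mn the anode, E°cell = E°(Ag⁺/Ag) − E°(Mn²⁺/Mn).
So E°(Ag⁺/Ag) = E°cell + E°(Mn²⁺/Mn) = +1.980 + (-1.18) = +0.80 V.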